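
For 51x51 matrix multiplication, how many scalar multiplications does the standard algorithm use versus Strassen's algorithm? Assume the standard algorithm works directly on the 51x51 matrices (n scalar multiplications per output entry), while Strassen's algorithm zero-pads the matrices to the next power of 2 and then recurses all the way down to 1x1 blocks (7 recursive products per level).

Matrix multiplication for 51x51 matrices:

Strassen's algorithm requires power-of-2 dimensions. Pad 51x51 to 64x64 (next power of 2).

Standard algorithm: 51^3 = 132651 multiplications
Strassen's algorithm: 7^(log2(64)) = 7^6 = 117649 multiplications
Savings: 132651 - 117649 = 15002 multiplications

Standard: 132651 multiplications (51^3). Strassen: 117649 multiplications (7^6, after padding to 64x64). Strassen reduces 8 recursive multiplications to 7 at each level.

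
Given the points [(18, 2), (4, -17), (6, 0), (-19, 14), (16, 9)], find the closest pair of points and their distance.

Computing all pairwise distances among 5 points:

d((18, 2), (4, -17)) = 23.6008
d((18, 2), (6, 0)) = 12.1655
d((18, 2), (-19, 14)) = 38.8973
d((18, 2), (16, 9)) = 7.2801 <-- minimum
d((4, -17), (6, 0)) = 17.1172
d((4, -17), (-19, 14)) = 38.6005
d((4, -17), (16, 9)) = 28.6356
d((6, 0), (-19, 14)) = 28.6531
d((6, 0), (16, 9)) = 13.4536
d((-19, 14), (16, 9)) = 35.3553

Closest pair: (18, 2) and (16, 9) with distance 7.2801

The closest pair is (18, 2) and (16, 9) with Euclidean distance 7.2801. For 5 points, brute-force pairwise comparison is shown above. For large n, the divide-and-conquer algorithm (sort by x, recurse on halves, check the dividing strip) achieves O(n log n).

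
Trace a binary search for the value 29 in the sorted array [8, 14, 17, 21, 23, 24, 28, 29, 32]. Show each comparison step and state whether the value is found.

Binary search for 29 in [8, 14, 17, 21, 23, 24, 28, 29, 32]:

lo=0, hi=8, mid=4, arr[mid]=23 -> 23 < 29, search right half
lo=5, hi=8, mid=6, arr[mid]=28 -> 28 < 29, search right half
lo=7, hi=8, mid=7, arr[mid]=29 -> Found target at index 7!

Binary search finds 29 at index 7 after 3 comparisons. The search repeatedly halves the search space by comparing with the middle element.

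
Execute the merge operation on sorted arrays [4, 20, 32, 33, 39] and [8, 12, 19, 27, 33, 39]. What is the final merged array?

Merging process:

Compare 4 vs 8: take 4 from left. Merged: [4]
Compare 20 vs 8: take 8 from right. Merged: [4, 8]
Compare 20 vs 12: take 12 from right. Merged: [4, 8, 12]
Compare 20 vs 19: take 19 from right. Merged: [4, 8, 12, 19]
Compare 20 vs 27: take 20 from left. Merged: [4, 8, 12, 19, 20]
Compare 32 vs 27: take 27 from right. Merged: [4, 8, 12, 19, 20, 27]
Compare 32 vs 33: take 32 from left. Merged: [4, 8, 12, 19, 20, 27, 32]
Compare 33 vs 33: take 33 from left. Merged: [4, 8, 12, 19, 20, 27, 32, 33]
Compare 39 vs 33: take 33 from right. Merged: [4, 8, 12, 19, 20, 27, 32, 33, 33]
Compare 39 vs 39: take 39 from left. Merged: [4, 8, 12, 19, 20, 27, 32, 33, 33, 39]
Append remaining from right: [39]. Merged: [4, 8, 12, 19, 20, 27, 32, 33, 33, 39, 39]

Final merged array: [4, 8, 12, 19, 20, 27, 32, 33, 33, 39, 39]
Total comparisons: 10

The merged array is [4, 8, 12, 19, 20, 27, 32, 33, 33, 39, 39], requiring 10 comparisons. The merge step runs in O(n) time where n is the total number of elements.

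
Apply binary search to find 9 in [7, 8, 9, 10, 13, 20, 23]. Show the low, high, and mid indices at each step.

Binary search for 9 in [7, 8, 9, 10, 13, 20, 23]:

lo=0, hi=6, mid=3, arr[mid]=10 -> 10 > 9, search left half
lo=0, hi=2, mid=1, arr[mid]=8 -> 8 < 9, search right half
lo=2, hi=2, mid=2, arr[mid]=9 -> Found target at index 2!

Binary search finds 9 at index 2 after 3 comparisons. The search repeatedly halves the search space by comparing with the middle element.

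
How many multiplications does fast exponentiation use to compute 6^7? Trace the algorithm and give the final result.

Computing 6^7 by squaring (build up from 6^1; each line after the first costs one multiplication):

6^1 = 6
6^2 = (6^1)^2 = 6^2 = 36
6^3 = 6 * 6^2 = 6 * 36 = 216
6^6 = (6^3)^2 = 216^2 = 46656
6^7 = 6 * 6^6 = 6 * 46656 = 279936

Result: 279936
Multiplications needed: 4 (4 lines after 6^1)

6^7 = 279936. Using exponentiation by squaring, this requires 4 multiplications. The key idea: if the exponent is even, square the half-power; if odd, multiply by the base once.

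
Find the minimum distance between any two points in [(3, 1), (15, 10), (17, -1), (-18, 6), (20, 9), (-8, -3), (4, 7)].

Computing all pairwise distances among 7 points:

d((3, 1), (15, 10)) = 15.0
d((3, 1), (17, -1)) = 14.1421
d((3, 1), (-18, 6)) = 21.587
d((3, 1), (20, 9)) = 18.7883
d((3, 1), (-8, -3)) = 11.7047
d((3, 1), (4, 7)) = 6.0828
d((15, 10), (17, -1)) = 11.1803
d((15, 10), (-18, 6)) = 33.2415
d((15, 10), (20, 9)) = 5.099 <-- minimum
d((15, 10), (-8, -3)) = 26.4197
d((15, 10), (4, 7)) = 11.4018
d((17, -1), (-18, 6)) = 35.6931
d((17, -1), (20, 9)) = 10.4403
d((17, -1), (-8, -3)) = 25.0799
d((17, -1), (4, 7)) = 15.2643
d((-18, 6), (20, 9)) = 38.1182
d((-18, 6), (-8, -3)) = 13.4536
d((-18, 6), (4, 7)) = 22.0227
d((20, 9), (-8, -3)) = 30.4631
d((20, 9), (4, 7)) = 16.1245
d((-8, -3), (4, 7)) = 15.6205

Closest pair: (15, 10) and (20, 9) with distance 5.099

The closest pair is (15, 10) and (20, 9) with Euclidean distance 5.099. For 7 points, brute-force pairwise comparison is shown above. For large n, the divide-and-conquer algorithm (sort by x, recurse on halves, check the dividing strip) achieves O(n log n).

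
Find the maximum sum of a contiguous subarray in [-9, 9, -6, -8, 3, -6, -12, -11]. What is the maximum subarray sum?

Using Kadane's algorithm on [-9, 9, -6, -8, 3, -6, -12, -11]:

Scanning through the array:
Position 1 (value 9): max_ending_here = 9, max_so_far = 9
Position 2 (value -6): max_ending_here = 3, max_so_far = 9
Position 3 (value -8): max_ending_here = -5, max_so_far = 9
Position 4 (value 3): max_ending_here = 3, max_so_far = 9
Position 5 (value -6): max_ending_here = -3, max_so_far = 9
Position 6 (value -12): max_ending_here = -12, max_so_far = 9
Position 7 (value -11): max_ending_here = -11, max_so_far = 9

Maximum subarray: [9]
Maximum sum: 9

The maximum subarray is [9] with sum 9. This subarray runs from index 1 to index 1.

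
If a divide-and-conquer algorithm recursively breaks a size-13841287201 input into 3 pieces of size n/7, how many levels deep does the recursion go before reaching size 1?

For divide and conquer with division factor 7:

Problem sizes at each level:
Level 0: 13841287201
Level 1: 1977326743
Level 2: 282475249
Level 3: 40353607
Level 4: 5764801
Level 5: 823543
Level 6: 117649
Level 7: 16807
Level 8: 2401
Level 9: 343
Level 10: 49
Level 11: 7
Level 12: 1

The root is level 0 and the size-1 base case is level 12 (the tree spans levels 0 through 12, i.e. 13 levels counting the root), so the depth is the number of divisions: log_7(13841287201) = 12

The recursion tree depth is log_7(13841287201) = 12. At each level, the problem size is divided by 7, so it takes 12 divisions to reduce to a base case of size 1. The algorithm makes 3 recursive calls at each level.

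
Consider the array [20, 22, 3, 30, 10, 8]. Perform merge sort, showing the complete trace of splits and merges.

Merge sort trace:

Split: [20, 22, 3, 30, 10, 8] -> [20, 22, 3] and [30, 10, 8]
  Split: [20, 22, 3] -> [20] and [22, 3]
    Split: [22, 3] -> [22] and [3]
    Merge: [22] + [3] -> [3, 22]
  Merge: [20] + [3, 22] -> [3, 20, 22]
  Split: [30, 10, 8] -> [30] and [10, 8]
    Split: [10, 8] -> [10] and [8]
    Merge: [10] + [8] -> [8, 10]
  Merge: [30] + [8, 10] -> [8, 10, 30]
Merge: [3, 20, 22] + [8, 10, 30] -> [3, 8, 10, 20, 22, 30]

Final sorted array: [3, 8, 10, 20, 22, 30]

The merge sort proceeds by recursively splitting the array and merging sorted halves.
After all merges, the sorted array is [3, 8, 10, 20, 22, 30].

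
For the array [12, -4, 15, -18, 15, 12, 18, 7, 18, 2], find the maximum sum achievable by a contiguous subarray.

Using Kadane's algorithm on [12, -4, 15, -18, 15, 12, 18, 7, 18, 2]:

Scanning through the array:
Position 1 (value -4): max_ending_here = 8, max_so_far = 12
Position 2 (value 15): max_ending_here = 23, max_so_far = 23
Position 3 (value -18): max_ending_here = 5, max_so_far = 23
Position 4 (value 15): max_ending_here = 20, max_so_far = 23
Position 5 (value 12): max_ending_here = 32, max_so_far = 32
Position 6 (value 18): max_ending_here = 50, max_so_far = 50
Position 7 (value 7): max_ending_here = 57, max_so_far = 57
Position 8 (value 18): max_ending_here = 75, max_so_far = 75
Position 9 (value 2): max_ending_here = 77, max_so_far = 77

Maximum subarray: [12, -4, 15, -18, 15, 12, 18, 7, 18, 2]
Maximum sum: 77

The maximum subarray is [12, -4, 15, -18, 15, 12, 18, 7, 18, 2] with sum 77. This subarray runs from index 0 to index 9.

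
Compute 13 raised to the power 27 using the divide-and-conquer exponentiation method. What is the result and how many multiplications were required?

Computing 13^27 by squaring (build up from 13^1; each line after the first costs one multiplication):

13^1 = 13
13^2 = (13^1)^2 = 13^2 = 169
13^3 = 13 * 13^2 = 13 * 169 = 2197
13^6 = (13^3)^2 = 2197^2 = 4826809
13^12 = (13^6)^2 = 4826809^2 = 23298085122481
13^13 = 13 * 13^12 = 13 * 23298085122481 = 302875106592253
13^26 = (13^13)^2 = 302875106592253^2 = 91733330193268616658399616009
13^27 = 13 * 13^26 = 13 * 91733330193268616658399616009 = 1192533292512492016559195008117

Result: 1192533292512492016559195008117
Multiplications needed: 7 (7 lines after 13^1)

13^27 = 1192533292512492016559195008117. Using exponentiation by squaring, this requires 7 multiplications. The key idea: if the exponent is even, square the half-power; if odd, multiply by the base once.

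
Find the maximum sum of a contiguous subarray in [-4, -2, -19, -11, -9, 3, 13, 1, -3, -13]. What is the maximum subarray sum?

Using Kadane's algorithm on [-4, -2, -19, -11, -9, 3, 13, 1, -3, -13]:

Scanning through the array:
Position 1 (value -2): max_ending_here = -2, max_so_far = -2
Position 2 (value -19): max_ending_here = -19, max_so_far = -2
Position 3 (value -11): max_ending_here = -11, max_so_far = -2
Position 4 (value -9): max_ending_here = -9, max_so_far = -2
Position 5 (value 3): max_ending_here = 3, max_so_far = 3
Position 6 (value 13): max_ending_here = 16, max_so_far = 16
Position 7 (value 1): max_ending_here = 17, max_so_far = 17
Position 8 (value -3): max_ending_here = 14, max_so_far = 17
Position 9 (value -13): max_ending_here = 1, max_so_far = 17

Maximum subarray: [3, 13, 1]
Maximum sum: 17

The maximum subarray is [3, 13, 1] with sum 17. This subarray runs from index 5 to index 7.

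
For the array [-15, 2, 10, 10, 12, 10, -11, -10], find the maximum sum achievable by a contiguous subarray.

Using Kadane's algorithm on [-15, 2, 10, 10, 12, 10, -11, -10]:

Scanning through the array:
Position 1 (value 2): max_ending_here = 2, max_so_far = 2
Position 2 (value 10): max_ending_here = 12, max_so_far = 12
Position 3 (value 10): max_ending_here = 22, max_so_far = 22
Position 4 (value 12): max_ending_here = 34, max_so_far = 34
Position 5 (value 10): max_ending_here = 44, max_so_far = 44
Position 6 (value -11): max_ending_here = 33, max_so_far = 44
Position 7 (value -10): max_ending_here = 23, max_so_far = 44

Maximum subarray: [2, 10, 10, 12, 10]
Maximum sum: 44

The maximum subarray is [2, 10, 10, 12, 10] with sum 44. This subarray runs from index 1 to index 5.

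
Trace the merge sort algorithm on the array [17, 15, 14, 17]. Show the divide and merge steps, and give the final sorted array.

Merge sort trace:

Split: [17, 15, 14, 17] -> [17, 15] and [14, 17]
  Split: [17, 15] -> [17] and [15]
  Merge: [17] + [15] -> [15, 17]
  Split: [14, 17] -> [14] and [17]
  Merge: [14] + [17] -> [14, 17]
Merge: [15, 17] + [14, 17] -> [14, 15, 17, 17]

Final sorted array: [14, 15, 17, 17]

The merge sort proceeds by recursively splitting the array and merging sorted halves.
After all merges, the sorted array is [14, 15, 17, 17].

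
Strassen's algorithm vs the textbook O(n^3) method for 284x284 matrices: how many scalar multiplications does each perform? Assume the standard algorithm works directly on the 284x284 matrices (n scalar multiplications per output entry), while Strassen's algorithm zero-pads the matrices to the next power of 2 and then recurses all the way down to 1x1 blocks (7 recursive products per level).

Matrix multiplication for 284x284 matrices:

Strassen's algorithm requires power-of-2 dimensions. Pad 284x284 to 512x512 (next power of 2).

Standard algorithm: 284^3 = 22906304 multiplications
Strassen's algorithm: 7^(log2(512)) = 7^9 = 40353607 multiplications
Difference: 22906304 - 40353607 = -17447303 (Strassen uses MORE here due to padding overhead — for small or just-over-power-of-2 n, padding can outweigh the per-level savings)

Standard: 22906304 multiplications (284^3). Strassen: 40353607 multiplications (7^9, after padding to 512x512). Strassen reduces 8 recursive multiplications to 7 at each level.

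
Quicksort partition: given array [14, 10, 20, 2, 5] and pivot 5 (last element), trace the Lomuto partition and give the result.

Lomuto partition with pivot = 5:

Initial array: [14, 10, 20, 2, 5]

arr[0]=14 > 5: no swap
arr[1]=10 > 5: no swap
arr[2]=20 > 5: no swap
arr[3]=2 <= 5: swap with position 0, array becomes [2, 10, 20, 14, 5]

Place pivot at position 1: [2, 5, 20, 14, 10]
Pivot position: 1

After partitioning with pivot 5, the array becomes [2, 5, 20, 14, 10]. The pivot is placed at index 1. All elements to the left of the pivot are <= 5, and all elements to the right are > 5.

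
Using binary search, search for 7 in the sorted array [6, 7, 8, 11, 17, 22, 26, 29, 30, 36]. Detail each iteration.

Binary search for 7 in [6, 7, 8, 11, 17, 22, 26, 29, 30, 36]:

lo=0, hi=9, mid=4, arr[mid]=17 -> 17 > 7, search left half
lo=0, hi=3, mid=1, arr[mid]=7 -> Found target at index 1!

Binary search finds 7 at index 1 after 2 comparisons. The search repeatedly halves the search space by comparing with the middle element.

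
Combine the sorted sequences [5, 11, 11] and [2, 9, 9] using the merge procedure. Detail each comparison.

Merging process:

Compare 5 vs 2: take 2 from right. Merged: [2]
Compare 5 vs 9: take 5 from left. Merged: [2, 5]
Compare 11 vs 9: take 9 from right. Merged: [2, 5, 9]
Compare 11 vs 9: take 9 from right. Merged: [2, 5, 9, 9]
Append remaining from left: [11, 11]. Merged: [2, 5, 9, 9, 11, 11]

Final merged array: [2, 5, 9, 9, 11, 11]
Total comparisons: 4

The merged array is [2, 5, 9, 9, 11, 11], requiring 4 comparisons. The merge step runs in O(n) time where n is the total number of elements.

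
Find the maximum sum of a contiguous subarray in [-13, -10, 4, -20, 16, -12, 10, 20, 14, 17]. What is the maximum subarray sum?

Using Kadane's algorithm on [-13, -10, 4, -20, 16, -12, 10, 20, 14, 17]:

Scanning through the array:
Position 1 (value -10): max_ending_here = -10, max_so_far = -10
Position 2 (value 4): max_ending_here = 4, max_so_far = 4
Position 3 (value -20): max_ending_here = -16, max_so_far = 4
Position 4 (value 16): max_ending_here = 16, max_so_far = 16
Position 5 (value -12): max_ending_here = 4, max_so_far = 16
Position 6 (value 10): max_ending_here = 14, max_so_far = 16
Position 7 (value 20): max_ending_here = 34, max_so_far = 34
Position 8 (value 14): max_ending_here = 48, max_so_far = 48
Position 9 (value 17): max_ending_here = 65, max_so_far = 65

Maximum subarray: [16, -12, 10, 20, 14, 17]
Maximum sum: 65

The maximum subarray is [16, -12, 10, 20, 14, 17] with sum 65. This subarray runs from index 4 to index 9.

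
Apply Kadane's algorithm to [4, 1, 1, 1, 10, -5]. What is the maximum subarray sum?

Using Kadane's algorithm on [4, 1, 1, 1, 10, -5]:

Scanning through the array:
Position 1 (value 1): max_ending_here = 5, max_so_far = 5
Position 2 (value 1): max_ending_here = 6, max_so_far = 6
Position 3 (value 1): max_ending_here = 7, max_so_far = 7
Position 4 (value 10): max_ending_here = 17, max_so_far = 17
Position 5 (value -5): max_ending_here = 12, max_so_far = 17

Maximum subarray: [4, 1, 1, 1, 10]
Maximum sum: 17

The maximum subarray is [4, 1, 1, 1, 10] with sum 17. This subarray runs from index 0 to index 4.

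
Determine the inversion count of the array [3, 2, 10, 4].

Finding inversions in [3, 2, 10, 4]:

(0, 1): arr[0]=3 > arr[1]=2
(2, 3): arr[2]=10 > arr[3]=4

Total inversions: 2

The array has 2 inversion(s): (0,1), (2,3). Each pair (i,j) satisfies i < j and arr[i] > arr[j].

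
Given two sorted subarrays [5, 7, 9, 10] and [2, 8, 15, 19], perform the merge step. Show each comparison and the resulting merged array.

Merging process:

Compare 5 vs 2: take 2 from right. Merged: [2]
Compare 5 vs 8: take 5 from left. Merged: [2, 5]
Compare 7 vs 8: take 7 from left. Merged: [2, 5, 7]
Compare 9 vs 8: take 8 from right. Merged: [2, 5, 7, 8]
Compare 9 vs 15: take 9 from left. Merged: [2, 5, 7, 8, 9]
Compare 10 vs 15: take 10 from left. Merged: [2, 5, 7, 8, 9, 10]
Append remaining from right: [15, 19]. Merged: [2, 5, 7, 8, 9, 10, 15, 19]

Final merged array: [2, 5, 7, 8, 9, 10, 15, 19]
Total comparisons: 6

The merged array is [2, 5, 7, 8, 9, 10, 15, 19], requiring 6 comparisons. The merge step runs in O(n) time where n is the total number of elements.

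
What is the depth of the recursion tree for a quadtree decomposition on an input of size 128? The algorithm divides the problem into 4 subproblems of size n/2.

For divide and conquer with division factor 2:

Problem sizes at each level:
Level 0: 128
Level 1: 64
Level 2: 32
Level 3: 16
Level 4: 8
Level 5: 4
Level 6: 2
Level 7: 1

The root is level 0 and the size-1 base case is level 7 (the tree spans levels 0 through 7, i.e. 8 levels counting the root), so the depth is the number of divisions: log_2(128) = 7

The recursion tree depth is log_2(128) = 7. At each level, the problem size is divided by 2, so it takes 7 divisions to reduce to a base case of size 1. The algorithm makes 4 recursive calls at each level.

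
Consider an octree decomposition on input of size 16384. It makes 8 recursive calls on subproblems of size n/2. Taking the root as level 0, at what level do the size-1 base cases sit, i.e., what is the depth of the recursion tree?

For divide and conquer with division factor 2:

Problem sizes at each level:
Level 0: 16384
Level 1: 8192
Level 2: 4096
Level 3: 2048
Level 4: 1024
Level 5: 512
Level 6: 256
Level 7: 128
Level 8: 64
Level 9: 32
Level 10: 16
Level 11: 8
Level 12: 4
Level 13: 2
Level 14: 1

The root is level 0 and the size-1 base case is level 14 (the tree spans levels 0 through 14, i.e. 15 levels counting the root), so the depth is the number of divisions: log_2(16384) = 14

The recursion tree depth is log_2(16384) = 14. At each level, the problem size is divided by 2, so it takes 14 divisions to reduce to a base case of size 1. The algorithm makes 8 recursive calls at each level.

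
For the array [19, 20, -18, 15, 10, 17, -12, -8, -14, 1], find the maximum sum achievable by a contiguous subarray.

Using Kadane's algorithm on [19, 20, -18, 15, 10, 17, -12, -8, -14, 1]:

Scanning through the array:
Position 1 (value 20): max_ending_here = 39, max_so_far = 39
Position 2 (value -18): max_ending_here = 21, max_so_far = 39
Position 3 (value 15): max_ending_here = 36, max_so_far = 39
Position 4 (value 10): max_ending_here = 46, max_so_far = 46
Position 5 (value 17): max_ending_here = 63, max_so_far = 63
Position 6 (value -12): max_ending_here = 51, max_so_far = 63
Position 7 (value -8): max_ending_here = 43, max_so_far = 63
Position 8 (value -14): max_ending_here = 29, max_so_far = 63
Position 9 (value 1): max_ending_here = 30, max_so_far = 63

Maximum subarray: [19, 20, -18, 15, 10, 17]
Maximum sum: 63

The maximum subarray is [19, 20, -18, 15, 10, 17] with sum 63. This subarray runs from index 0 to index 5.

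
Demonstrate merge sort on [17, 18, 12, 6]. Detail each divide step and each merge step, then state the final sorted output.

Merge sort trace:

Split: [17, 18, 12, 6] -> [17, 18] and [12, 6]
  Split: [17, 18] -> [17] and [18]
  Merge: [17] + [18] -> [17, 18]
  Split: [12, 6] -> [12] and [6]
  Merge: [12] + [6] -> [6, 12]
Merge: [17, 18] + [6, 12] -> [6, 12, 17, 18]

Final sorted array: [6, 12, 17, 18]

The merge sort proceeds by recursively splitting the array and merging sorted halves.
After all merges, the sorted array is [6, 12, 17, 18].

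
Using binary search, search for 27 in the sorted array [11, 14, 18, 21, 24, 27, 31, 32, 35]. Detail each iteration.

Binary search for 27 in [11, 14, 18, 21, 24, 27, 31, 32, 35]:

lo=0, hi=8, mid=4, arr[mid]=24 -> 24 < 27, search right half
lo=5, hi=8, mid=6, arr[mid]=31 -> 31 > 27, search left half
lo=5, hi=5, mid=5, arr[mid]=27 -> Found target at index 5!

Binary search finds 27 at index 5 after 3 comparisons. The search repeatedly halves the search space by comparing with the middle element.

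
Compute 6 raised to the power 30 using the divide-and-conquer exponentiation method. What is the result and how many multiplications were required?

Computing 6^30 by squaring (build up from 6^1; each line after the first costs one multiplication):

6^1 = 6
6^2 = (6^1)^2 = 6^2 = 36
6^3 = 6 * 6^2 = 6 * 36 = 216
6^6 = (6^3)^2 = 216^2 = 46656
6^7 = 6 * 6^6 = 6 * 46656 = 279936
6^14 = (6^7)^2 = 279936^2 = 78364164096
6^15 = 6 * 6^14 = 6 * 78364164096 = 470184984576
6^30 = (6^15)^2 = 470184984576^2 = 221073919720733357899776

Result: 221073919720733357899776
Multiplications needed: 7 (7 lines after 6^1)

6^30 = 221073919720733357899776. Using exponentiation by squaring, this requires 7 multiplications. The key idea: if the exponent is even, square the half-power; if odd, multiply by the base once.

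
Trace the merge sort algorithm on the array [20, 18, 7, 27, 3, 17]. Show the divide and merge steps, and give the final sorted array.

Merge sort trace:

Split: [20, 18, 7, 27, 3, 17] -> [20, 18, 7] and [27, 3, 17]
  Split: [20, 18, 7] -> [20] and [18, 7]
    Split: [18, 7] -> [18] and [7]
    Merge: [18] + [7] -> [7, 18]
  Merge: [20] + [7, 18] -> [7, 18, 20]
  Split: [27, 3, 17] -> [27] and [3, 17]
    Split: [3, 17] -> [3] and [17]
    Merge: [3] + [17] -> [3, 17]
  Merge: [27] + [3, 17] -> [3, 17, 27]
Merge: [7, 18, 20] + [3, 17, 27] -> [3, 7, 17, 18, 20, 27]

Final sorted array: [3, 7, 17, 18, 20, 27]

The merge sort proceeds by recursively splitting the array and merging sorted halves.
After all merges, the sorted array is [3, 7, 17, 18, 20, 27].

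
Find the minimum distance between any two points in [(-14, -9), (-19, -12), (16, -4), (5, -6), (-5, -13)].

Computing all pairwise distances among 5 points:

d((-14, -9), (-19, -12)) = 5.831 <-- minimum
d((-14, -9), (16, -4)) = 30.4138
d((-14, -9), (5, -6)) = 19.2354
d((-14, -9), (-5, -13)) = 9.8489
d((-19, -12), (16, -4)) = 35.9026
d((-19, -12), (5, -6)) = 24.7386
d((-19, -12), (-5, -13)) = 14.0357
d((16, -4), (5, -6)) = 11.1803
d((16, -4), (-5, -13)) = 22.8473
d((5, -6), (-5, -13)) = 12.2066

Closest pair: (-14, -9) and (-19, -12) with distance 5.831

The closest pair is (-14, -9) and (-19, -12) with Euclidean distance 5.831. For 5 points, brute-force pairwise comparison is shown above. For large n, the divide-and-conquer algorithm (sort by x, recurse on halves, check the dividing strip) achieves O(n log n).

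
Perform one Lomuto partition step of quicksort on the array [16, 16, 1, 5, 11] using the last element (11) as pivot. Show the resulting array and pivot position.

Lomuto partition with pivot = 11:

Initial array: [16, 16, 1, 5, 11]

arr[0]=16 > 11: no swap
arr[1]=16 > 11: no swap
arr[2]=1 <= 11: swap with position 0, array becomes [1, 16, 16, 5, 11]
arr[3]=5 <= 11: swap with position 1, array becomes [1, 5, 16, 16, 11]

Place pivot at position 2: [1, 5, 11, 16, 16]
Pivot position: 2

After partitioning with pivot 11, the array becomes [1, 5, 11, 16, 16]. The pivot is placed at index 2. All elements to the left of the pivot are <= 11, and all elements to the right are > 11.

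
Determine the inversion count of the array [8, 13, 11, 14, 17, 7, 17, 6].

Finding inversions in [8, 13, 11, 14, 17, 7, 17, 6]:

(0, 5): arr[0]=8 > arr[5]=7
(0, 7): arr[0]=8 > arr[7]=6
(1, 2): arr[1]=13 > arr[2]=11
(1, 5): arr[1]=13 > arr[5]=7
(1, 7): arr[1]=13 > arr[7]=6
(2, 5): arr[2]=11 > arr[5]=7
(2, 7): arr[2]=11 > arr[7]=6
(3, 5): arr[3]=14 > arr[5]=7
(3, 7): arr[3]=14 > arr[7]=6
(4, 5): arr[4]=17 > arr[5]=7
(4, 7): arr[4]=17 > arr[7]=6
(5, 7): arr[5]=7 > arr[7]=6
(6, 7): arr[6]=17 > arr[7]=6

Total inversions: 13

The array has 13 inversion(s): (0,5), (0,7), (1,2), (1,5), (1,7), (2,5), (2,7), (3,5), (3,7), (4,5), (4,7), (5,7), (6,7). Each pair (i,j) satisfies i < j and arr[i] > arr[j].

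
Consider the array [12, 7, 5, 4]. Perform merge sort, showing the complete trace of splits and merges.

Merge sort trace:

Split: [12, 7, 5, 4] -> [12, 7] and [5, 4]
  Split: [12, 7] -> [12] and [7]
  Merge: [12] + [7] -> [7, 12]
  Split: [5, 4] -> [5] and [4]
  Merge: [5] + [4] -> [4, 5]
Merge: [7, 12] + [4, 5] -> [4, 5, 7, 12]

Final sorted array: [4, 5, 7, 12]

The merge sort proceeds by recursively splitting the array and merging sorted halves.
After all merges, the sorted array is [4, 5, 7, 12].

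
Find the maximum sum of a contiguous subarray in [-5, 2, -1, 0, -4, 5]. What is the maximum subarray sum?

Using Kadane's algorithm on [-5, 2, -1, 0, -4, 5]:

Scanning through the array:
Position 1 (value 2): max_ending_here = 2, max_so_far = 2
Position 2 (value -1): max_ending_here = 1, max_so_far = 2
Position 3 (value 0): max_ending_here = 1, max_so_far = 2
Position 4 (value -4): max_ending_here = -3, max_so_far = 2
Position 5 (value 5): max_ending_here = 5, max_so_far = 5

Maximum subarray: [5]
Maximum sum: 5

The maximum subarray is [5] with sum 5. This subarray runs from index 5 to index 5.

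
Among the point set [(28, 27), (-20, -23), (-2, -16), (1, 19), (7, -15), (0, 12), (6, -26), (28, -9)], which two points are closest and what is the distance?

Computing all pairwise distances among 8 points:

d((28, 27), (-20, -23)) = 69.3109
d((28, 27), (-2, -16)) = 52.4309
d((28, 27), (1, 19)) = 28.1603
d((28, 27), (7, -15)) = 46.9574
d((28, 27), (0, 12)) = 31.7648
d((28, 27), (6, -26)) = 57.3847
d((28, 27), (28, -9)) = 36.0
d((-20, -23), (-2, -16)) = 19.3132
d((-20, -23), (1, 19)) = 46.9574
d((-20, -23), (7, -15)) = 28.1603
d((-20, -23), (0, 12)) = 40.3113
d((-20, -23), (6, -26)) = 26.1725
d((-20, -23), (28, -9)) = 50.0
d((-2, -16), (1, 19)) = 35.1283
d((-2, -16), (7, -15)) = 9.0554
d((-2, -16), (0, 12)) = 28.0713
d((-2, -16), (6, -26)) = 12.8062
d((-2, -16), (28, -9)) = 30.8058
d((1, 19), (7, -15)) = 34.5254
d((1, 19), (0, 12)) = 7.0711 <-- minimum
d((1, 19), (6, -26)) = 45.2769
d((1, 19), (28, -9)) = 38.8973
d((7, -15), (0, 12)) = 27.8927
d((7, -15), (6, -26)) = 11.0454
d((7, -15), (28, -9)) = 21.8403
d((0, 12), (6, -26)) = 38.4708
d((0, 12), (28, -9)) = 35.0
d((6, -26), (28, -9)) = 27.8029

Closest pair: (1, 19) and (0, 12) with distance 7.0711

The closest pair is (1, 19) and (0, 12) with Euclidean distance 7.0711. For 8 points, brute-force pairwise comparison is shown above. For large n, the divide-and-conquer algorithm (sort by x, recurse on halves, check the dividing strip) achieves O(n log n).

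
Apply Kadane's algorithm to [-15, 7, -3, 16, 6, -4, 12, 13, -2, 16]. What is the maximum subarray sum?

Using Kadane's algorithm on [-15, 7, -3, 16, 6, -4, 12, 13, -2, 16]:

Scanning through the array:
Position 1 (value 7): max_ending_here = 7, max_so_far = 7
Position 2 (value -3): max_ending_here = 4, max_so_far = 7
Position 3 (value 16): max_ending_here = 20, max_so_far = 20
Position 4 (value 6): max_ending_here = 26, max_so_far = 26
Position 5 (value -4): max_ending_here = 22, max_so_far = 26
Position 6 (value 12): max_ending_here = 34, max_so_far = 34
Position 7 (value 13): max_ending_here = 47, max_so_far = 47
Position 8 (value -2): max_ending_here = 45, max_so_far = 47
Position 9 (value 16): max_ending_here = 61, max_so_far = 61

Maximum subarray: [7, -3, 16, 6, -4, 12, 13, -2, 16]
Maximum sum: 61

The maximum subarray is [7, -3, 16, 6, -4, 12, 13, -2, 16] with sum 61. This subarray runs from index 1 to index 9.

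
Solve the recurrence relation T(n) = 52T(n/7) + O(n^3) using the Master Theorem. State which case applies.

Master Theorem for T(n) = 52T(n/7) + O(n^3):

a = 52, b = 7, c = 3
log_b(a) = log_7(52) = 2.0305

Case 3: c = 3 > log_7(52) = 2.0305
T(n) = O(n^3) = O(n^3)

For T(n) = 52T(n/7) + O(n^3): log_7(52) = 2.0305. This is Case 3 of the Master Theorem (c > log_b(a), work dominated by root), giving O(n^3).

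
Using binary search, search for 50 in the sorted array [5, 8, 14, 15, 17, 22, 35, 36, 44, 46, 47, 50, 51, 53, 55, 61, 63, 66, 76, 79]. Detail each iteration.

Binary search for 50 in [5, 8, 14, 15, 17, 22, 35, 36, 44, 46, 47, 50, 51, 53, 55, 61, 63, 66, 76, 79]:

lo=0, hi=19, mid=9, arr[mid]=46 -> 46 < 50, search right half
lo=10, hi=19, mid=14, arr[mid]=55 -> 55 > 50, search left half
lo=10, hi=13, mid=11, arr[mid]=50 -> Found target at index 11!

Binary search finds 50 at index 11 after 3 comparisons. The search repeatedly halves the search space by comparing with the middle element.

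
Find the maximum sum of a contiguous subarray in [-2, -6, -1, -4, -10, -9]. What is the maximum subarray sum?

Using Kadane's algorithm on [-2, -6, -1, -4, -10, -9]:

Scanning through the array:
Position 1 (value -6): max_ending_here = -6, max_so_far = -2
Position 2 (value -1): max_ending_here = -1, max_so_far = -1
Position 3 (value -4): max_ending_here = -4, max_so_far = -1
Position 4 (value -10): max_ending_here = -10, max_so_far = -1
Position 5 (value -9): max_ending_here = -9, max_so_far = -1

Maximum subarray: [-1]
Maximum sum: -1

The maximum subarray is [-1] with sum -1. This subarray runs from index 2 to index 2.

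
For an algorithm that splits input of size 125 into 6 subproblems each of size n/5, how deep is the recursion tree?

For divide and conquer with division factor 5:

Problem sizes at each level:
Level 0: 125
Level 1: 25
Level 2: 5
Level 3: 1

The root is level 0 and the size-1 base case is level 3 (the tree spans levels 0 through 3, i.e. 4 levels counting the root), so the depth is the number of divisions: log_5(125) = 3

The recursion tree depth is log_5(125) = 3. At each level, the problem size is divided by 5, so it takes 3 divisions to reduce to a base case of size 1. The algorithm makes 6 recursive calls at each level.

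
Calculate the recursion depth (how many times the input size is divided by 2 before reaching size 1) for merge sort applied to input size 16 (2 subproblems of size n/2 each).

For divide and conquer with division factor 2:

Problem sizes at each level:
Level 0: 16
Level 1: 8
Level 2: 4
Level 3: 2
Level 4: 1

The root is level 0 and the size-1 base case is level 4 (the tree spans levels 0 through 4, i.e. 5 levels counting the root), so the depth is the number of divisions: log_2(16) = 4

The recursion tree depth is log_2(16) = 4. At each level, the problem size is divided by 2, so it takes 4 divisions to reduce to a base case of size 1. The algorithm makes 2 recursive calls at each level.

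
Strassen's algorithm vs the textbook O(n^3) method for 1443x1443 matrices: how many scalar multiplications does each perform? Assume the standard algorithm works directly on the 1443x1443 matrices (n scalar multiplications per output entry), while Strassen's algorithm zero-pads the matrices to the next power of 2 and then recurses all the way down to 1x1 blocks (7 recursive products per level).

Matrix multiplication for 1443x1443 matrices:

Strassen's algorithm requires power-of-2 dimensions. Pad 1443x1443 to 2048x2048 (next power of 2).

Standard algorithm: 1443^3 = 3004685307 multiplications
Strassen's algorithm: 7^(log2(2048)) = 7^11 = 1977326743 multiplications
Savings: 3004685307 - 1977326743 = 1027358564 multiplications

Standard: 3004685307 multiplications (1443^3). Strassen: 1977326743 multiplications (7^11, after padding to 2048x2048). Strassen reduces 8 recursive multiplications to 7 at each level.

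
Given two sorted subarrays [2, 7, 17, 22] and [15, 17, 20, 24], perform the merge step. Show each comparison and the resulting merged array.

Merging process:

Compare 2 vs 15: take 2 from left. Merged: [2]
Compare 7 vs 15: take 7 from left. Merged: [2, 7]
Compare 17 vs 15: take 15 from right. Merged: [2, 7, 15]
Compare 17 vs 17: take 17 from left. Merged: [2, 7, 15, 17]
Compare 22 vs 17: take 17 from right. Merged: [2, 7, 15, 17, 17]
Compare 22 vs 20: take 20 from right. Merged: [2, 7, 15, 17, 17, 20]
Compare 22 vs 24: take 22 from left. Merged: [2, 7, 15, 17, 17, 20, 22]
Append remaining from right: [24]. Merged: [2, 7, 15, 17, 17, 20, 22, 24]

Final merged array: [2, 7, 15, 17, 17, 20, 22, 24]
Total comparisons: 7

The merged array is [2, 7, 15, 17, 17, 20, 22, 24], requiring 7 comparisons. The merge step runs in O(n) time where n is the total number of elements.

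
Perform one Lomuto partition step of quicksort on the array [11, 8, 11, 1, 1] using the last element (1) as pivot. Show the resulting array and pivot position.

Lomuto partition with pivot = 1:

Initial array: [11, 8, 11, 1, 1]

arr[0]=11 > 1: no swap
arr[1]=8 > 1: no swap
arr[2]=11 > 1: no swap
arr[3]=1 <= 1: swap with position 0, array becomes [1, 8, 11, 11, 1]

Place pivot at position 1: [1, 1, 11, 11, 8]
Pivot position: 1

After partitioning with pivot 1, the array becomes [1, 1, 11, 11, 8]. The pivot is placed at index 1. All elements to the left of the pivot are <= 1, and all elements to the right are > 1.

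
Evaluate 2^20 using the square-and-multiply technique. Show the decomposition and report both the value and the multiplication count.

Computing 2^20 by squaring (build up from 2^1; each line after the first costs one multiplication):

2^1 = 2
2^2 = (2^1)^2 = 2^2 = 4
2^4 = (2^2)^2 = 4^2 = 16
2^5 = 2 * 2^4 = 2 * 16 = 32
2^10 = (2^5)^2 = 32^2 = 1024
2^20 = (2^10)^2 = 1024^2 = 1048576

Result: 1048576
Multiplications needed: 5 (5 lines after 2^1)

2^20 = 1048576. Using exponentiation by squaring, this requires 5 multiplications. The key idea: if the exponent is even, square the half-power; if odd, multiply by the base once.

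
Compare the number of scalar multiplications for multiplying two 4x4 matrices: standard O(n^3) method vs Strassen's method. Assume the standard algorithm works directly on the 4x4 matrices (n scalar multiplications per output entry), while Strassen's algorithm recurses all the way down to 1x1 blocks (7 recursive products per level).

Matrix multiplication for 4x4 matrices:

Standard algorithm: 4^3 = 64 multiplications
Strassen's algorithm: 7^(log2(4)) = 7^2 = 49 multiplications
Savings: 64 - 49 = 15 multiplications

Standard: 64 multiplications (4^3). Strassen: 49 multiplications (7^2). Strassen reduces 8 recursive multiplications to 7 at each level.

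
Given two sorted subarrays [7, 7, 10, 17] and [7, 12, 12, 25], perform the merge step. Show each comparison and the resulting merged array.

Merging process:

Compare 7 vs 7: take 7 from left. Merged: [7]
Compare 7 vs 7: take 7 from left. Merged: [7, 7]
Compare 10 vs 7: take 7 from right. Merged: [7, 7, 7]
Compare 10 vs 12: take 10 from left. Merged: [7, 7, 7, 10]
Compare 17 vs 12: take 12 from right. Merged: [7, 7, 7, 10, 12]
Compare 17 vs 12: take 12 from right. Merged: [7, 7, 7, 10, 12, 12]
Compare 17 vs 25: take 17 from left. Merged: [7, 7, 7, 10, 12, 12, 17]
Append remaining from right: [25]. Merged: [7, 7, 7, 10, 12, 12, 17, 25]

Final merged array: [7, 7, 7, 10, 12, 12, 17, 25]
Total comparisons: 7

The merged array is [7, 7, 7, 10, 12, 12, 17, 25], requiring 7 comparisons. The merge step runs in O(n) time where n is the total number of elements.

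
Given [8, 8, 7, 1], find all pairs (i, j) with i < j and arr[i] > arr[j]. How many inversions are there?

Finding inversions in [8, 8, 7, 1]:

(0, 2): arr[0]=8 > arr[2]=7
(0, 3): arr[0]=8 > arr[3]=1
(1, 2): arr[1]=8 > arr[2]=7
(1, 3): arr[1]=8 > arr[3]=1
(2, 3): arr[2]=7 > arr[3]=1

Total inversions: 5

The array has 5 inversion(s): (0,2), (0,3), (1,2), (1,3), (2,3). Each pair (i,j) satisfies i < j and arr[i] > arr[j].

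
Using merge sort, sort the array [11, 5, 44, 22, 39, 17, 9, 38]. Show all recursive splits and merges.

Merge sort trace:

Split: [11, 5, 44, 22, 39, 17, 9, 38] -> [11, 5, 44, 22] and [39, 17, 9, 38]
  Split: [11, 5, 44, 22] -> [11, 5] and [44, 22]
    Split: [11, 5] -> [11] and [5]
    Merge: [11] + [5] -> [5, 11]
    Split: [44, 22] -> [44] and [22]
    Merge: [44] + [22] -> [22, 44]
  Merge: [5, 11] + [22, 44] -> [5, 11, 22, 44]
  Split: [39, 17, 9, 38] -> [39, 17] and [9, 38]
    Split: [39, 17] -> [39] and [17]
    Merge: [39] + [17] -> [17, 39]
    Split: [9, 38] -> [9] and [38]
    Merge: [9] + [38] -> [9, 38]
  Merge: [17, 39] + [9, 38] -> [9, 17, 38, 39]
Merge: [5, 11, 22, 44] + [9, 17, 38, 39] -> [5, 9, 11, 17, 22, 38, 39, 44]

Final sorted array: [5, 9, 11, 17, 22, 38, 39, 44]

The merge sort proceeds by recursively splitting the array and merging sorted halves.
After all merges, the sorted array is [5, 9, 11, 17, 22, 38, 39, 44].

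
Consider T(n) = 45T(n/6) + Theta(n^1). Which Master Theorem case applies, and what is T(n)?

Master Theorem for T(n) = 45T(n/6) + O(n^1):

a = 45, b = 6, c = 1
log_b(a) = log_6(45) = 2.1245

Case 1: c = 1 < log_6(45) = 2.1245
T(n) = O(n^(log_6 45))

For T(n) = 45T(n/6) + O(n^1): log_6(45) = 2.1245. This is Case 1 of the Master Theorem (c < log_b(a), work dominated by leaves), giving O(n^(log_6 45)).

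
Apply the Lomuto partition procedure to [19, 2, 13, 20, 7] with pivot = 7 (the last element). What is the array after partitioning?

Lomuto partition with pivot = 7:

Initial array: [19, 2, 13, 20, 7]

arr[0]=19 > 7: no swap
arr[1]=2 <= 7: swap with position 0, array becomes [2, 19, 13, 20, 7]
arr[2]=13 > 7: no swap
arr[3]=20 > 7: no swap

Place pivot at position 1: [2, 7, 13, 20, 19]
Pivot position: 1

After partitioning with pivot 7, the array becomes [2, 7, 13, 20, 19]. The pivot is placed at index 1. All elements to the left of the pivot are <= 7, and all elements to the right are > 7.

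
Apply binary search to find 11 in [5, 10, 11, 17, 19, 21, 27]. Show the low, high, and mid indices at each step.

Binary search for 11 in [5, 10, 11, 17, 19, 21, 27]:

lo=0, hi=6, mid=3, arr[mid]=17 -> 17 > 11, search left half
lo=0, hi=2, mid=1, arr[mid]=10 -> 10 < 11, search right half
lo=2, hi=2, mid=2, arr[mid]=11 -> Found target at index 2!

Binary search finds 11 at index 2 after 3 comparisons. The search repeatedly halves the search space by comparing with the middle element.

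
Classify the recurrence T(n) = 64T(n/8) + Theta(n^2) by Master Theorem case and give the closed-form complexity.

Master Theorem for T(n) = 64T(n/8) + O(n^2):

a = 64, b = 8, c = 2
log_b(a) = log_8(64) = 2.0000

Case 2: c = 2 = log_8(64) = 2.0000
T(n) = O(n^2 log n) = O(n^2 log n)

For T(n) = 64T(n/8) + O(n^2): log_8(64) = 2.0000. This is Case 2 of the Master Theorem (c = log_b(a), equal work at all levels), giving O(n^2 log n).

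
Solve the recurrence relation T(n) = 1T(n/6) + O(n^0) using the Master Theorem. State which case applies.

Master Theorem for T(n) = 1T(n/6) + O(n^0):

a = 1, b = 6, c = 0
log_b(a) = log_6(1) = 0.0000

Case 2: c = 0 = log_6(1) = 0.0000
T(n) = O(n^0 log n) = O(log n)

For T(n) = 1T(n/6) + O(n^0): log_6(1) = 0.0000. This is Case 2 of the Master Theorem (c = log_b(a), equal work at all levels), giving O(log n).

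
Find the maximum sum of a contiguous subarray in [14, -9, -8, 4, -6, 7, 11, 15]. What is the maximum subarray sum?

Using Kadane's algorithm on [14, -9, -8, 4, -6, 7, 11, 15]:

Scanning through the array:
Position 1 (value -9): max_ending_here = 5, max_so_far = 14
Position 2 (value -8): max_ending_here = -3, max_so_far = 14
Position 3 (value 4): max_ending_here = 4, max_so_far = 14
Position 4 (value -6): max_ending_here = -2, max_so_far = 14
Position 5 (value 7): max_ending_here = 7, max_so_far = 14
Position 6 (value 11): max_ending_here = 18, max_so_far = 18
Position 7 (value 15): max_ending_here = 33, max_so_far = 33

Maximum subarray: [7, 11, 15]
Maximum sum: 33

The maximum subarray is [7, 11, 15] with sum 33. This subarray runs from index 5 to index 7.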